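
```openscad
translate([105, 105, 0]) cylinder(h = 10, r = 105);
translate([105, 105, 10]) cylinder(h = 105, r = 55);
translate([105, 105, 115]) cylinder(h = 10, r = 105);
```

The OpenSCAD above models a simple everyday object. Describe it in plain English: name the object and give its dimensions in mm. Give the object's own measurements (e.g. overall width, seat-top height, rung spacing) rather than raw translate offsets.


A spool: two coaxial disc flanges of radius 105 mm and thickness 10 mm, joined by a core cylinder of radius 55 mm and height 105 mm. The lower flange rests on z = 0 and the three cylinders share a vertical axis.


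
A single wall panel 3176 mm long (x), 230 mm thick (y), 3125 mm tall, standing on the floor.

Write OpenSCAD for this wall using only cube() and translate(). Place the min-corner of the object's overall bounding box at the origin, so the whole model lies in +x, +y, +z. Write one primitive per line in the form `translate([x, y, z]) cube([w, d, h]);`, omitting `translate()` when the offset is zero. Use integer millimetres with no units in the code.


cube([3176, 230, 3125]);


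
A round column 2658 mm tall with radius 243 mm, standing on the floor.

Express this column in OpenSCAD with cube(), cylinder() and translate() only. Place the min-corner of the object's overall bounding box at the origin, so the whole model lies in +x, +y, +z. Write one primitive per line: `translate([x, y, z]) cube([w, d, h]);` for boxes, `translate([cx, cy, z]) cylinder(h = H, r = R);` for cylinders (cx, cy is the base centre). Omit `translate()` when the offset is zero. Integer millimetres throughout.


translate([243, 243, 0]) cylinder(h = 2658, r = 243);


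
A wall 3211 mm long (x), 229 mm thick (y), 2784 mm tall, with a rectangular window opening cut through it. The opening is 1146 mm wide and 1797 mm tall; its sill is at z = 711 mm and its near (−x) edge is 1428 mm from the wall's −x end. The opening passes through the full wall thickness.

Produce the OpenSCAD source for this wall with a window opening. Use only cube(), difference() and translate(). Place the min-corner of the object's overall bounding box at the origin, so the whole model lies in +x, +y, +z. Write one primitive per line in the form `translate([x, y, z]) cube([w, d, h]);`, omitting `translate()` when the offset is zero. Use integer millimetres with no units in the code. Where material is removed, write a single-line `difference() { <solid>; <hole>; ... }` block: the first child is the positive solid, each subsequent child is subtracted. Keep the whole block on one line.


difference() { cube([3211, 229, 2784]); translate([1428, 0, 711]) cube([1146, 229, 1797]); }


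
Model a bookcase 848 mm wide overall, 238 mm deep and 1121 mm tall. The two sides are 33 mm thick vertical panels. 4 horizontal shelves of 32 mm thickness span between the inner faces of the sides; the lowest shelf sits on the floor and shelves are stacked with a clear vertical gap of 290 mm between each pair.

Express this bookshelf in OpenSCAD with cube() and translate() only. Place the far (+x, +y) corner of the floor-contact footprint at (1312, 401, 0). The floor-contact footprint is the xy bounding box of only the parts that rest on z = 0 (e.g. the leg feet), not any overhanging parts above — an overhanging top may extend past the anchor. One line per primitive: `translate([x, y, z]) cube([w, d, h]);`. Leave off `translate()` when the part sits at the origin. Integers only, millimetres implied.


translate([464, 163, 0]) cube([33, 238, 1121]);
translate([1279, 163, 0]) cube([33, 238, 1121]);
translate([497, 163, 0]) cube([782, 238, 32]);
translate([497, 163, 322]) cube([782, 238, 32]);
translate([497, 163, 644]) cube([782, 238, 32]);
translate([497, 163, 966]) cube([782, 238, 32]);


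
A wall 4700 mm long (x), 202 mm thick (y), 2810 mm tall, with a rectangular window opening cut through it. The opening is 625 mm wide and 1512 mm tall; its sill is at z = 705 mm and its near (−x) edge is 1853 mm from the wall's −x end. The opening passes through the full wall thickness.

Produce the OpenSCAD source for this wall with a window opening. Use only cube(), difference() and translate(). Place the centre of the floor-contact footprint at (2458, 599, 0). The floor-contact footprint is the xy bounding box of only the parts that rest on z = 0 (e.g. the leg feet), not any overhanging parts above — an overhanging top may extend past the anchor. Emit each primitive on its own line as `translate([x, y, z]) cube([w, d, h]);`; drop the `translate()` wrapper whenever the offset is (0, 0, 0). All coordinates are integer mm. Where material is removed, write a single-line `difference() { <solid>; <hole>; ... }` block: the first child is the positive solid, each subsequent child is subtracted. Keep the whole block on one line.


difference() { translate([108, 498, 0]) cube([4700, 202, 2810]); translate([1961, 498, 705]) cube([625, 202, 1512]); }


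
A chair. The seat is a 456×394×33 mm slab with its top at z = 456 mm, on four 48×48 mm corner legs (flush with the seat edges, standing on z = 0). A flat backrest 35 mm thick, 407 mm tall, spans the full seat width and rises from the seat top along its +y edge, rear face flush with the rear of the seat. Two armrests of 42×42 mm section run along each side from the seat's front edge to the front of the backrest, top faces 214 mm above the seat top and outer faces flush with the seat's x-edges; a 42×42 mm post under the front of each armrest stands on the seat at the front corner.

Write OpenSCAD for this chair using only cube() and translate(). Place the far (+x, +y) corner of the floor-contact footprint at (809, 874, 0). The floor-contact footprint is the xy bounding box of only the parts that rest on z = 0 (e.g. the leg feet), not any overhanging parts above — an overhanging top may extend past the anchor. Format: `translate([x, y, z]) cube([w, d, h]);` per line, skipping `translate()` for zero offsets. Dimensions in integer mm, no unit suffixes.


translate([353, 480, 423]) cube([456, 394, 33]);
translate([353, 480, 0]) cube([48, 48, 423]);
translate([761, 480, 0]) cube([48, 48, 423]);
translate([353, 826, 0]) cube([48, 48, 423]);
translate([761, 826, 0]) cube([48, 48, 423]);
translate([353, 839, 456]) cube([456, 35, 407]);
translate([353, 480, 628]) cube([42, 359, 42]);
translate([767, 480, 628]) cube([42, 359, 42]);
translate([353, 480, 456]) cube([42, 42, 172]);
translate([767, 480, 456]) cube([42, 42, 172]);


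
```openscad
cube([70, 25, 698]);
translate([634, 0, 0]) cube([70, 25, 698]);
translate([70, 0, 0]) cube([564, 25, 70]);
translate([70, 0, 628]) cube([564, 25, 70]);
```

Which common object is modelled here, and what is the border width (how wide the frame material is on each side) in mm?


A picture frame. The border width is 70 mm.

Four thin pieces enclosing a rectangular opening — a picture frame. The two full-height stiles are 698 mm tall; the top rail sits at z = 628 and is 70 mm tall, so the border above the opening is 698 − 628 = 70 mm, matching the stile x-width.


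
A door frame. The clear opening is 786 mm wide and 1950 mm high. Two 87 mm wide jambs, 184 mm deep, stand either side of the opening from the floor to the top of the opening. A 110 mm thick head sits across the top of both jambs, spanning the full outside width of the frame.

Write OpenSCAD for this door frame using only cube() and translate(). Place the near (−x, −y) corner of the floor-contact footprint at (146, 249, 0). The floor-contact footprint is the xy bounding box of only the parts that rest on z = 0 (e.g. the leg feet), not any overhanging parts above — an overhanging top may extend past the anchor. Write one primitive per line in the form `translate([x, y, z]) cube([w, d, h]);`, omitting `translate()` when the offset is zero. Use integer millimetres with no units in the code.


translate([146, 249, 0]) cube([87, 184, 1950]);
translate([1019, 249, 0]) cube([87, 184, 1950]);
translate([146, 249, 1950]) cube([960, 184, 110]);


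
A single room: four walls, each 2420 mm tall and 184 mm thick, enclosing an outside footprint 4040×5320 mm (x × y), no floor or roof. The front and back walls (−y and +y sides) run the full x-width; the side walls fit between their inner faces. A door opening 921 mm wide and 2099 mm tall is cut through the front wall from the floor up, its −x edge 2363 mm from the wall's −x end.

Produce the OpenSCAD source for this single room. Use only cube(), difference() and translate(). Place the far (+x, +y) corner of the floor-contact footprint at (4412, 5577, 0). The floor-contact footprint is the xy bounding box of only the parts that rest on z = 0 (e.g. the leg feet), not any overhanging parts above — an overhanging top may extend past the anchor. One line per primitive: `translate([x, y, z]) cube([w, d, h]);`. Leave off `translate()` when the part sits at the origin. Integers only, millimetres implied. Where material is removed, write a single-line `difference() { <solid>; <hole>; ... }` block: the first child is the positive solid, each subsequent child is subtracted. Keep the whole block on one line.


difference() { translate([372, 257, 0]) cube([4040, 184, 2420]); translate([2735, 257, 0]) cube([921, 184, 2099]); }
translate([372, 5393, 0]) cube([4040, 184, 2420]);
translate([372, 441, 0]) cube([184, 4952, 2420]);
translate([4228, 441, 0]) cube([184, 4952, 2420]);


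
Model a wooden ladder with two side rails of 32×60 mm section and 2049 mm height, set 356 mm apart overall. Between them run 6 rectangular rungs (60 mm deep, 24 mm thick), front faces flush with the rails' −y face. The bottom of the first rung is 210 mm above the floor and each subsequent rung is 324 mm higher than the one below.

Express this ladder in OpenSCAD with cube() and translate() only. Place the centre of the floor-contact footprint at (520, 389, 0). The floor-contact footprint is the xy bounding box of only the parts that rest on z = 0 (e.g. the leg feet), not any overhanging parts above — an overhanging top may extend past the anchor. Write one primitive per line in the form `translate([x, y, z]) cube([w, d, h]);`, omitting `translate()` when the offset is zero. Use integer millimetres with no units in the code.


// rung span = 356 - 2*32 = 292
// rung[k] z = 210 + k*324
translate([342, 359, 0]) cube([32, 60, 2049]);
translate([666, 359, 0]) cube([32, 60, 2049]);
translate([374, 359, 210]) cube([292, 60, 24]);
translate([374, 359, 534]) cube([292, 60, 24]);
translate([374, 359, 858]) cube([292, 60, 24]);
translate([374, 359, 1182]) cube([292, 60, 24]);
translate([374, 359, 1506]) cube([292, 60, 24]);
translate([374, 359, 1830]) cube([292, 60, 24]);


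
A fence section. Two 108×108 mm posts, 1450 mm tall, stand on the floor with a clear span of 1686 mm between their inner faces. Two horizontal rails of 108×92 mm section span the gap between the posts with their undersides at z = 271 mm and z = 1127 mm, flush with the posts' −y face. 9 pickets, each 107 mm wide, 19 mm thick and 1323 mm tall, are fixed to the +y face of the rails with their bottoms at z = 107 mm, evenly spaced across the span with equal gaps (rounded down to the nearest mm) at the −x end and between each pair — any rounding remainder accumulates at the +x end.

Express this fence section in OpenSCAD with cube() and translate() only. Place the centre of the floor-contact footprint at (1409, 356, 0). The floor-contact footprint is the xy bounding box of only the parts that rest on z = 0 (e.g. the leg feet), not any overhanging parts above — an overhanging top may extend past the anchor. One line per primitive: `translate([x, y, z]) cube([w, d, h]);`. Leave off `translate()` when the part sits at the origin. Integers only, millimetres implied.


translate([458, 302, 0]) cube([108, 108, 1450]);
translate([2252, 302, 0]) cube([108, 108, 1450]);
translate([566, 302, 271]) cube([1686, 108, 92]);
translate([566, 302, 1127]) cube([1686, 108, 92]);
translate([638, 410, 107]) cube([107, 19, 1323]);
translate([817, 410, 107]) cube([107, 19, 1323]);
translate([996, 410, 107]) cube([107, 19, 1323]);
translate([1175, 410, 107]) cube([107, 19, 1323]);
translate([1354, 410, 107]) cube([107, 19, 1323]);
translate([1533, 410, 107]) cube([107, 19, 1323]);
translate([1712, 410, 107]) cube([107, 19, 1323]);
translate([1891, 410, 107]) cube([107, 19, 1323]);
translate([2070, 410, 107]) cube([107, 19, 1323]);


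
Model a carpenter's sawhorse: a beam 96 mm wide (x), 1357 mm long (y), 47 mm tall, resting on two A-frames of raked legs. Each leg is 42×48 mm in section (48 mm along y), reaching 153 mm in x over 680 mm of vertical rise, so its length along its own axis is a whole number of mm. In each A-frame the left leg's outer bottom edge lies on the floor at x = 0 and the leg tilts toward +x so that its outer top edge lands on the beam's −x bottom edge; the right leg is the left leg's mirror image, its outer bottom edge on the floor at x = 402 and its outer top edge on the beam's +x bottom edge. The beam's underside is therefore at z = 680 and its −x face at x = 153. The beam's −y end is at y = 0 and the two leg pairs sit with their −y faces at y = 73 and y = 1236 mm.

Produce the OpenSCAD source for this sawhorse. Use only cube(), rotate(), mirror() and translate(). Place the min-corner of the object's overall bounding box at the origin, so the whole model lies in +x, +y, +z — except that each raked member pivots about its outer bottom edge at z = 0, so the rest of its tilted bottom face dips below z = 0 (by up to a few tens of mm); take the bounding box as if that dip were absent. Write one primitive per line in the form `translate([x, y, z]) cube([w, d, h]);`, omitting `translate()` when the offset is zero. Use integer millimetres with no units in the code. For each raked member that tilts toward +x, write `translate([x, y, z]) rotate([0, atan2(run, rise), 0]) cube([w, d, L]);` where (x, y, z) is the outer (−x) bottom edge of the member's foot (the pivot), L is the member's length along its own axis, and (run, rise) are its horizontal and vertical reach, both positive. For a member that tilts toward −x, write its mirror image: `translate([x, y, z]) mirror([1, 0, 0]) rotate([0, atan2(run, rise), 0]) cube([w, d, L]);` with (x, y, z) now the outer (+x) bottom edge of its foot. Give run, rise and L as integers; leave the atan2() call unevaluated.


translate([153, 0, 680]) cube([96, 1357, 47]);
translate([0, 73, 0]) rotate([0, atan2(153, 680), 0]) cube([42, 48, 697]);
translate([402, 73, 0]) mirror([1, 0, 0]) rotate([0, atan2(153, 680), 0]) cube([42, 48, 697]);
translate([0, 1236, 0]) rotate([0, atan2(153, 680), 0]) cube([42, 48, 697]);
translate([402, 1236, 0]) mirror([1, 0, 0]) rotate([0, atan2(153, 680), 0]) cube([42, 48, 697]);


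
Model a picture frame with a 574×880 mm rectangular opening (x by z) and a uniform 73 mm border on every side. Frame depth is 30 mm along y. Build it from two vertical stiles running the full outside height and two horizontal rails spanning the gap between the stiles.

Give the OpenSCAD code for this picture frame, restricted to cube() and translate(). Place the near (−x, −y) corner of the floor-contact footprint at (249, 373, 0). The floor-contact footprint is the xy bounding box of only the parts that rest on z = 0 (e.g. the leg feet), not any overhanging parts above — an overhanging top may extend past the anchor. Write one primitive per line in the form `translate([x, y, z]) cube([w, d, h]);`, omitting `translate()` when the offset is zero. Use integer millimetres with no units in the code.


translate([249, 373, 0]) cube([73, 30, 1026]);
translate([896, 373, 0]) cube([73, 30, 1026]);
translate([322, 373, 0]) cube([574, 30, 73]);
translate([322, 373, 953]) cube([574, 30, 73]);


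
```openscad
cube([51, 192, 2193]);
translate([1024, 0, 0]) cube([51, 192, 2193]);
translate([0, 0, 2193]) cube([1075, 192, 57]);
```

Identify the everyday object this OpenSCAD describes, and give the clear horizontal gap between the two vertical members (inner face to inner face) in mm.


A door frame. The clear opening width is 973 mm.

Two 2193 mm tall posts with a header on top — a door frame. The left jamb is 51 mm wide at x = 0; the right jamb starts at x = 1024. The clear opening is 1024 − 51 = 973 mm.


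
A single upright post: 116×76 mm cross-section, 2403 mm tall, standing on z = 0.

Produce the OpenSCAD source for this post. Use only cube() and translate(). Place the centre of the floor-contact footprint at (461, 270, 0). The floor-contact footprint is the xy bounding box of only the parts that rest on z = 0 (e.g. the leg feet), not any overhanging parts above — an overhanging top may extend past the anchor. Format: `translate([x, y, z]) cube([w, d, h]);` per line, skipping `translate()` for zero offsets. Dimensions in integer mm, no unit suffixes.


translate([403, 232, 0]) cube([116, 76, 2403]);


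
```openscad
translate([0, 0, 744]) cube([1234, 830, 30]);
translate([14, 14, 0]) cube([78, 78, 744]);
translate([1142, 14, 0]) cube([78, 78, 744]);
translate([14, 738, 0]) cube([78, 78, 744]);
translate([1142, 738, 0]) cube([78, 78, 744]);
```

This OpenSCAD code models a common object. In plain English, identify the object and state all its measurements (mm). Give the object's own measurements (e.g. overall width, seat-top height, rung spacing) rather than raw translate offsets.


A table: top 1234 mm (x) × 830 mm (y), 30 mm thick, upper face at z = 774 mm, on four 78×78 mm square legs, each inset 14 mm from the nearest pair of top edges from z = 0 to the bottom of the top.


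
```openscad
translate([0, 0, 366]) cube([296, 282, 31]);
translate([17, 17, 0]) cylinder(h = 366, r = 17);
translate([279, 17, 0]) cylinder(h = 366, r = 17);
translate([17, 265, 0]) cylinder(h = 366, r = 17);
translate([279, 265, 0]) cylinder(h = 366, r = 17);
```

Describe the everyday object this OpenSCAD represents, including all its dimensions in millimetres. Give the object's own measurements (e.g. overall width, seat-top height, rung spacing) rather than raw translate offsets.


A simple wooden stool: a rectangular seat 296 mm (x) by 282 mm (y), 31 mm thick, top face at z = 397 mm, on four round legs, each 34 mm in diameter. The legs rest on z = 0, each leg's axis is inset half a diameter from the nearest pair of seat edges (so the leg's bounding box is flush with the corner).


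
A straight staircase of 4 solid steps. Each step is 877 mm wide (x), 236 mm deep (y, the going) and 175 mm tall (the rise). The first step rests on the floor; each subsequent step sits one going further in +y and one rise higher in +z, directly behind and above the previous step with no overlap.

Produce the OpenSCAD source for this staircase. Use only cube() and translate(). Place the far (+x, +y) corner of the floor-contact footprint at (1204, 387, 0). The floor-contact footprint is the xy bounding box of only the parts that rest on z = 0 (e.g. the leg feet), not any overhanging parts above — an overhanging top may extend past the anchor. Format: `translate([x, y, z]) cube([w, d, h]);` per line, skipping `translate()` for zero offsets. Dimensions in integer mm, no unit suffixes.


translate([327, 151, 0]) cube([877, 236, 175]);
translate([327, 387, 175]) cube([877, 236, 175]);
translate([327, 623, 350]) cube([877, 236, 175]);
translate([327, 859, 525]) cube([877, 236, 175]);


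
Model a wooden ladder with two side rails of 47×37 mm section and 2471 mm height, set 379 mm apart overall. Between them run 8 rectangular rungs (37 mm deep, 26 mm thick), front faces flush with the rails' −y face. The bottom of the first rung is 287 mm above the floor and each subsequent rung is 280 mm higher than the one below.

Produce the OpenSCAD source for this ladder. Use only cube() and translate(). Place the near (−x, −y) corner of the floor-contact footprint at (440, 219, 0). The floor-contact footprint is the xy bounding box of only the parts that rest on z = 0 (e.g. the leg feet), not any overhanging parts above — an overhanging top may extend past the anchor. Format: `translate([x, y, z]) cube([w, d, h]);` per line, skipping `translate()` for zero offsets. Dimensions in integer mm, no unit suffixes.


// rung span = 379 - 2*47 = 285
// rung[k] z = 287 + k*280
translate([440, 219, 0]) cube([47, 37, 2471]);
translate([772, 219, 0]) cube([47, 37, 2471]);
translate([487, 219, 287]) cube([285, 37, 26]);
translate([487, 219, 567]) cube([285, 37, 26]);
translate([487, 219, 847]) cube([285, 37, 26]);
translate([487, 219, 1127]) cube([285, 37, 26]);
translate([487, 219, 1407]) cube([285, 37, 26]);
translate([487, 219, 1687]) cube([285, 37, 26]);
translate([487, 219, 1967]) cube([285, 37, 26]);
translate([487, 219, 2247]) cube([285, 37, 26]);


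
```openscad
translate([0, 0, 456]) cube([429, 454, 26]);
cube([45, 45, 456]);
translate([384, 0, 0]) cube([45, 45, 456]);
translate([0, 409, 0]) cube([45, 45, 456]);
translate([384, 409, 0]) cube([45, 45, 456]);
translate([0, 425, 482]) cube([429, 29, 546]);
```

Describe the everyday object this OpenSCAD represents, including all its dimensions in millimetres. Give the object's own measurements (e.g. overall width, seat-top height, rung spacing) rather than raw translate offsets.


A chair. The seat is a 429×454×26 mm slab with its top at z = 482 mm, on four 45×45 mm corner legs (flush with the seat edges, standing on z = 0). A flat backrest 29 mm thick, 546 mm tall, spans the full seat width and rises from the seat top along its +y edge, rear face flush with the rear of the seat.


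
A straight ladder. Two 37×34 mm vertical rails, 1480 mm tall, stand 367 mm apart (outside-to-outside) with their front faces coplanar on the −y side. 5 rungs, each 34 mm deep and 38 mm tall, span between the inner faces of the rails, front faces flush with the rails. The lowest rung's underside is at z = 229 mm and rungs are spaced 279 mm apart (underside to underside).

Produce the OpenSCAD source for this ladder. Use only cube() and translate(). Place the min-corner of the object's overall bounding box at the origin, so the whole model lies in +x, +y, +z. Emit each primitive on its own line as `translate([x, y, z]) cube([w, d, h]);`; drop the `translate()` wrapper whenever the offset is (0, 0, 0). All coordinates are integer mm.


// rung span = 367 - 2*37 = 293
// rung[k] z = 229 + k*279
cube([37, 34, 1480]);
translate([330, 0, 0]) cube([37, 34, 1480]);
translate([37, 0, 229]) cube([293, 34, 38]);
translate([37, 0, 508]) cube([293, 34, 38]);
translate([37, 0, 787]) cube([293, 34, 38]);
translate([37, 0, 1066]) cube([293, 34, 38]);
translate([37, 0, 1345]) cube([293, 34, 38]);


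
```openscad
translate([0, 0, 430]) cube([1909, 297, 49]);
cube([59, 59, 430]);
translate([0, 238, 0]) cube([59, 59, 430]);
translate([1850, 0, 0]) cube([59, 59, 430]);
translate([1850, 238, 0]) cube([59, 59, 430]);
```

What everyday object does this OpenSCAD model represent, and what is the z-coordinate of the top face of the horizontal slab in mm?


A bench. The seat-top height is 479 mm.

A long slab on four corner posts — a bench. The slab sits at z = 430 with thickness 49, so the top is 430 + 49 = 479 mm.


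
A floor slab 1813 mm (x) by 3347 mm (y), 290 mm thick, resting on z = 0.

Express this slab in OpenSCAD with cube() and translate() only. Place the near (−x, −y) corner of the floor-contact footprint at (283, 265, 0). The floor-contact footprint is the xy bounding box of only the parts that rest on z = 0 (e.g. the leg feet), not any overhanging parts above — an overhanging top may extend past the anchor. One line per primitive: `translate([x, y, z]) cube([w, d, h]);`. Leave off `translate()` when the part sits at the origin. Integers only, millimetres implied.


translate([283, 265, 0]) cube([1813, 3347, 290]);


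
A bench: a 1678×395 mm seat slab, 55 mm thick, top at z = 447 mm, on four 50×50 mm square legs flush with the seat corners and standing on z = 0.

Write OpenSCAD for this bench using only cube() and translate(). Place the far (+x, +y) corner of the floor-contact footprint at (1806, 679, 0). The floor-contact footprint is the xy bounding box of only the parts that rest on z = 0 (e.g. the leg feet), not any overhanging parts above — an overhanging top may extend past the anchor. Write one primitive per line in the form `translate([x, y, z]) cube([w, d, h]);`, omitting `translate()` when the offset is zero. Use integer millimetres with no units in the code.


translate([128, 284, 392]) cube([1678, 395, 55]);
translate([128, 284, 0]) cube([50, 50, 392]);
translate([128, 629, 0]) cube([50, 50, 392]);
translate([1756, 284, 0]) cube([50, 50, 392]);
translate([1756, 629, 0]) cube([50, 50, 392]);


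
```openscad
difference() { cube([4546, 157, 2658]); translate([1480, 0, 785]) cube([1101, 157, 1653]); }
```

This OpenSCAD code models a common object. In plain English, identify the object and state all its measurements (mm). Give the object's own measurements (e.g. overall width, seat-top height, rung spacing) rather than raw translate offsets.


A wall 4546 mm long (x), 157 mm thick (y), 2658 mm tall, with a rectangular window opening cut through it. The opening is 1101 mm wide and 1653 mm tall; its sill is at z = 785 mm and its near (−x) edge is 1480 mm from the wall's −x end. The opening passes through the full wall thickness.


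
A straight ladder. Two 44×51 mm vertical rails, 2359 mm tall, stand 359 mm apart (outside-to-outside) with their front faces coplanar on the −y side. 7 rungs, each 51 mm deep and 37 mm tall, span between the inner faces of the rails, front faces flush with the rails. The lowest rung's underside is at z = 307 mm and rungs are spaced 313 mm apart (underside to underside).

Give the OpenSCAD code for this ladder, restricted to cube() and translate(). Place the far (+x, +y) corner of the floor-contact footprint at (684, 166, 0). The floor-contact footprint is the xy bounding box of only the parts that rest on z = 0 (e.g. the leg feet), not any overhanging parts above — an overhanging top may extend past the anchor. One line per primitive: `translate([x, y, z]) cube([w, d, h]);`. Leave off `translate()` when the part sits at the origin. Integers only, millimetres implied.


translate([325, 115, 0]) cube([44, 51, 2359]);
translate([640, 115, 0]) cube([44, 51, 2359]);
translate([369, 115, 307]) cube([271, 51, 37]);
translate([369, 115, 620]) cube([271, 51, 37]);
translate([369, 115, 933]) cube([271, 51, 37]);
translate([369, 115, 1246]) cube([271, 51, 37]);
translate([369, 115, 1559]) cube([271, 51, 37]);
translate([369, 115, 1872]) cube([271, 51, 37]);
translate([369, 115, 2185]) cube([271, 51, 37]);


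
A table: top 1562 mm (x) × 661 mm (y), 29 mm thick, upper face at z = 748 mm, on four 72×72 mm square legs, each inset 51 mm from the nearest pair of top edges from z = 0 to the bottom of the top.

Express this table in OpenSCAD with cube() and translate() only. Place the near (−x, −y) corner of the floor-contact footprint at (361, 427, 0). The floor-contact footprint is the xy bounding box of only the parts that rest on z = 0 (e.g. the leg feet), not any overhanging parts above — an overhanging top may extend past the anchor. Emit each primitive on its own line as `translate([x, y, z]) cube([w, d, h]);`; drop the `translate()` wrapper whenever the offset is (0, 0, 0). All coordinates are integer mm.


translate([310, 376, 719]) cube([1562, 661, 29]);
translate([361, 427, 0]) cube([72, 72, 719]);
translate([1749, 427, 0]) cube([72, 72, 719]);
translate([361, 914, 0]) cube([72, 72, 719]);
translate([1749, 914, 0]) cube([72, 72, 719]);


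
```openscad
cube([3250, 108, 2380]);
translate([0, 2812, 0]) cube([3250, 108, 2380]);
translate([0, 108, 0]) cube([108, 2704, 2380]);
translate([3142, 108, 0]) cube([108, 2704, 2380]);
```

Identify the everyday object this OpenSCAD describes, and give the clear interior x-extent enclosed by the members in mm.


A house (or room) frame. The interior width is 3034 mm.

Four 2380 mm walls enclosing a rectangle with no floor or roof — a room or house frame. Outside width is 3250 mm and wall thickness is 108 mm, so the interior width is 3250 − 2 × 108 = 3034 mm.


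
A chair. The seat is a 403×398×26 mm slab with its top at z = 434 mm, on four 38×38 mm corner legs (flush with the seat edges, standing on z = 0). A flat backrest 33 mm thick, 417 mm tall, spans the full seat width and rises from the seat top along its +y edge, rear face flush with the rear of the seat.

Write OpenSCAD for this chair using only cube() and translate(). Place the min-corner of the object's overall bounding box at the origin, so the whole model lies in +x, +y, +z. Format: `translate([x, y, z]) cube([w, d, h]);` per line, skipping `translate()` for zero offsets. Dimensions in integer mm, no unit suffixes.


// leg_h = 434 - 26 = 408
translate([0, 0, 408]) cube([403, 398, 26]);
cube([38, 38, 408]);
translate([365, 0, 0]) cube([38, 38, 408]);
translate([0, 360, 0]) cube([38, 38, 408]);
translate([365, 360, 0]) cube([38, 38, 408]);
translate([0, 365, 434]) cube([403, 33, 417]);


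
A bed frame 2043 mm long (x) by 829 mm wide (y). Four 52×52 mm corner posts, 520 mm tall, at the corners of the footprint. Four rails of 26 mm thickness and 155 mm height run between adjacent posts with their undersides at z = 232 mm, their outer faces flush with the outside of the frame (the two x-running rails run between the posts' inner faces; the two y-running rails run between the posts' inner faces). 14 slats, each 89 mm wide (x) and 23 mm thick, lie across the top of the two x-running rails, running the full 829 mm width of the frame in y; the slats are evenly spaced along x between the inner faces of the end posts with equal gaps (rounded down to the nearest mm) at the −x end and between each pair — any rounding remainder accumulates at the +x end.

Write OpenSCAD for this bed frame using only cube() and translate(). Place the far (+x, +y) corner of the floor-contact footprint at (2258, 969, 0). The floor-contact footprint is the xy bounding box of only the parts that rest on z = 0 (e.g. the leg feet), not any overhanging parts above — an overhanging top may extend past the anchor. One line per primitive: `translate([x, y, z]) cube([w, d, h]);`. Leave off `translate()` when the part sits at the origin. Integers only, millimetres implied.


translate([215, 140, 0]) cube([52, 52, 520]);
translate([215, 917, 0]) cube([52, 52, 520]);
translate([2206, 140, 0]) cube([52, 52, 520]);
translate([2206, 917, 0]) cube([52, 52, 520]);
translate([267, 140, 232]) cube([1939, 26, 155]);
translate([267, 943, 232]) cube([1939, 26, 155]);
translate([215, 192, 232]) cube([26, 725, 155]);
translate([2232, 192, 232]) cube([26, 725, 155]);
translate([313, 140, 387]) cube([89, 829, 23]);
translate([448, 140, 387]) cube([89, 829, 23]);
translate([583, 140, 387]) cube([89, 829, 23]);
translate([718, 140, 387]) cube([89, 829, 23]);
translate([853, 140, 387]) cube([89, 829, 23]);
translate([988, 140, 387]) cube([89, 829, 23]);
translate([1123, 140, 387]) cube([89, 829, 23]);
translate([1258, 140, 387]) cube([89, 829, 23]);
translate([1393, 140, 387]) cube([89, 829, 23]);
translate([1528, 140, 387]) cube([89, 829, 23]);
translate([1663, 140, 387]) cube([89, 829, 23]);
translate([1798, 140, 387]) cube([89, 829, 23]);
translate([1933, 140, 387]) cube([89, 829, 23]);
translate([2068, 140, 387]) cube([89, 829, 23]);


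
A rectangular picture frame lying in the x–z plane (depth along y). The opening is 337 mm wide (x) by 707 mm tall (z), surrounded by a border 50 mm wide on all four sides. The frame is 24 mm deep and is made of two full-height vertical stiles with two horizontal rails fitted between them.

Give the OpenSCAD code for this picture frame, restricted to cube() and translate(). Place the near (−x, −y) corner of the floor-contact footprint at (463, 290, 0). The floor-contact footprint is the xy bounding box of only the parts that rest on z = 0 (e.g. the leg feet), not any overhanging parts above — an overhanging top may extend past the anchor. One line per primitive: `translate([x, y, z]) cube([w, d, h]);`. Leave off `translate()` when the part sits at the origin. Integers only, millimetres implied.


translate([463, 290, 0]) cube([50, 24, 807]);
translate([850, 290, 0]) cube([50, 24, 807]);
translate([513, 290, 0]) cube([337, 24, 50]);
translate([513, 290, 757]) cube([337, 24, 50]);


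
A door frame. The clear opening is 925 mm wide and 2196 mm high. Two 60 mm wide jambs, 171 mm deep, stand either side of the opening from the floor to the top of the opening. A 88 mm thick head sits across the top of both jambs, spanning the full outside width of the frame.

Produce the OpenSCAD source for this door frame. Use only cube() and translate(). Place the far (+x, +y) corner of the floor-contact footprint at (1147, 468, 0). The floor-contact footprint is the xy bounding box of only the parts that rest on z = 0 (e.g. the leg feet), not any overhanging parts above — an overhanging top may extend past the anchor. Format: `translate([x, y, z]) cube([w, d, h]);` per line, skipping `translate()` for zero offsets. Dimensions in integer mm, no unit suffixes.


translate([102, 297, 0]) cube([60, 171, 2196]);
translate([1087, 297, 0]) cube([60, 171, 2196]);
translate([102, 297, 2196]) cube([1045, 171, 88]);


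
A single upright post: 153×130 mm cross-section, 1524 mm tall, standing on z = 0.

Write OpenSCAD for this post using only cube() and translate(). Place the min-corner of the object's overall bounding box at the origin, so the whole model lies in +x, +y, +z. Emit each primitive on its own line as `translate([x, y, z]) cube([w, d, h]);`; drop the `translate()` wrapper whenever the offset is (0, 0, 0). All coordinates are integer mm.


cube([153, 130, 1524]);


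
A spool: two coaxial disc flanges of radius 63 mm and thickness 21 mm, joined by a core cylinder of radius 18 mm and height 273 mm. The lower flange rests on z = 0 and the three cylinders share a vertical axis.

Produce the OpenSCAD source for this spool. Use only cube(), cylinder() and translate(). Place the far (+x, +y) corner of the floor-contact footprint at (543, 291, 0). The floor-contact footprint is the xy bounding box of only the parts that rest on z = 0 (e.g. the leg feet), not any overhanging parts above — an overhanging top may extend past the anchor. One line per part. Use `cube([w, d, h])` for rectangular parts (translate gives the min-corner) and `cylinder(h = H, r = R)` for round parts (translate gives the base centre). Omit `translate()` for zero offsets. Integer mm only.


translate([480, 228, 0]) cylinder(h = 21, r = 63);
translate([480, 228, 21]) cylinder(h = 273, r = 18);
translate([480, 228, 294]) cylinder(h = 21, r = 63);


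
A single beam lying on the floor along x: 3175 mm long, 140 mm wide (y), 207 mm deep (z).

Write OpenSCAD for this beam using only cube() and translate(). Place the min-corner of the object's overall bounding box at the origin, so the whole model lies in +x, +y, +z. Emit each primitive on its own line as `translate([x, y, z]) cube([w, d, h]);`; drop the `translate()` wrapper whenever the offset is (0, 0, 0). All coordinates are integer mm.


cube([3175, 140, 207]);


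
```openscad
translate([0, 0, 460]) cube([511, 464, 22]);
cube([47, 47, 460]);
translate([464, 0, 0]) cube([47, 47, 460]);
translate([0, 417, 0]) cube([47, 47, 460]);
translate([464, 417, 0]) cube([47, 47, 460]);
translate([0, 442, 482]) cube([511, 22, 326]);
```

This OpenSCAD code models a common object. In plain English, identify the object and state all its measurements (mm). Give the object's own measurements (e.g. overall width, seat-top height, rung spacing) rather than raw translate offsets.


A chair. The seat is a 511×464×22 mm slab with its top at z = 482 mm, on four 47×47 mm corner legs (flush with the seat edges, standing on z = 0). A flat backrest 22 mm thick, 326 mm tall, spans the full seat width and rises from the seat top along its +y edge, rear face flush with the rear of the seat.


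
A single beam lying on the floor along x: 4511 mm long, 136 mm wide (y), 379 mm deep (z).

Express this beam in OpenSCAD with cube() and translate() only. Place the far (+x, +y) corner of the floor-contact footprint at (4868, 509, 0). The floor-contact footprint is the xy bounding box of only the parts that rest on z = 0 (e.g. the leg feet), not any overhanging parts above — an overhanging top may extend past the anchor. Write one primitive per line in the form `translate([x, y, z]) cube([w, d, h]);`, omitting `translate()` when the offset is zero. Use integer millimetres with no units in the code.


translate([357, 373, 0]) cube([4511, 136, 379]);


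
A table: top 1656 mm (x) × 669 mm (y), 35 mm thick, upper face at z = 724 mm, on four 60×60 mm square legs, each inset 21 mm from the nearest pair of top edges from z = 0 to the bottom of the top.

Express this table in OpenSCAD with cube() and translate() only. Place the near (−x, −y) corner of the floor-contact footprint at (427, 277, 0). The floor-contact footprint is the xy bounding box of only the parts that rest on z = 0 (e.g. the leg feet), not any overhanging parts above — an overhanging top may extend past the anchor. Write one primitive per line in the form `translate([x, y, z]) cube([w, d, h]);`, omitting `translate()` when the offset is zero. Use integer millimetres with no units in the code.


translate([406, 256, 689]) cube([1656, 669, 35]);
translate([427, 277, 0]) cube([60, 60, 689]);
translate([1981, 277, 0]) cube([60, 60, 689]);
translate([427, 844, 0]) cube([60, 60, 689]);
translate([1981, 844, 0]) cube([60, 60, 689]);


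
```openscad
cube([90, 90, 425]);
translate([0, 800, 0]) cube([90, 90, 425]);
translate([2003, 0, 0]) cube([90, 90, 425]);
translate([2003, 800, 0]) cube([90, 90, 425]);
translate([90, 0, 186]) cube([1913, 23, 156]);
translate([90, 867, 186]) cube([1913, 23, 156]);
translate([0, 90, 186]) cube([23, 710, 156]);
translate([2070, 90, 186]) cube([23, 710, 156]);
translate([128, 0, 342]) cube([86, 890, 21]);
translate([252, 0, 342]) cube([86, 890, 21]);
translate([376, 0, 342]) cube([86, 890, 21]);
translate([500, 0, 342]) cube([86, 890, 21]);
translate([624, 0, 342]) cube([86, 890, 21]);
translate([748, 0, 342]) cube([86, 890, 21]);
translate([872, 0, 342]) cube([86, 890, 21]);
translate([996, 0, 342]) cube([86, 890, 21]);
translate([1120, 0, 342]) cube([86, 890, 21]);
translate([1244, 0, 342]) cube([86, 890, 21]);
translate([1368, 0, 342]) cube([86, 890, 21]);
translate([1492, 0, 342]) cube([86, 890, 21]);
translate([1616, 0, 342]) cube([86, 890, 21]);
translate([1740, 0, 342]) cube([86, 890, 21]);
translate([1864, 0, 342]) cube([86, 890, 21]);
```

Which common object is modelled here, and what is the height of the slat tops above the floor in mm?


A bed frame. The slat-top height is 363 mm.

Four posts, four rails, and a row of slats — a bed frame. Slats sit on the rails at z = 186 + 156 = 342; with slat thickness 21, the top is 363 mm.


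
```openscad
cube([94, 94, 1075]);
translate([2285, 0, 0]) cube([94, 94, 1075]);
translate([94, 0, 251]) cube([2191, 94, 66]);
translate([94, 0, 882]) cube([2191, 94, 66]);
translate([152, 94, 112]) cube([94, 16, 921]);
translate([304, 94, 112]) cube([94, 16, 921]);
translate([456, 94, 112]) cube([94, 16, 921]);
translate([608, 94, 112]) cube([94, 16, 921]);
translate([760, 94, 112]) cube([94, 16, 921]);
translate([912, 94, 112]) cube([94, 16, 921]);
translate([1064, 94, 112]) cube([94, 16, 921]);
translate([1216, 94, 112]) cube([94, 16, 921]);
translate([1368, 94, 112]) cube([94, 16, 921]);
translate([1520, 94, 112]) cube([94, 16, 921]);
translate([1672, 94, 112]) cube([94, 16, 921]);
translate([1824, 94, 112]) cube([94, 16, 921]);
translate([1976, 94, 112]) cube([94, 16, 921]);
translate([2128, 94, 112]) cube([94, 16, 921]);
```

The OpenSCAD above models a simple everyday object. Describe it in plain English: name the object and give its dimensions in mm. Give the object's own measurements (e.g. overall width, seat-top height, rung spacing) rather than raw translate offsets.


A fence section. Two 94×94 mm posts, 1075 mm tall, stand on the floor with a clear span of 2191 mm between their inner faces. Two horizontal rails of 94×66 mm section span the gap between the posts with their undersides at z = 251 mm and z = 882 mm, flush with the posts' −y face. 14 pickets, each 94 mm wide, 16 mm thick and 921 mm tall, are fixed to the +y face of the rails with their bottoms at z = 112 mm, spaced across the span with a 58 mm gap after the −x post and between neighbouring pickets, with 63 mm left before the +x post.
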